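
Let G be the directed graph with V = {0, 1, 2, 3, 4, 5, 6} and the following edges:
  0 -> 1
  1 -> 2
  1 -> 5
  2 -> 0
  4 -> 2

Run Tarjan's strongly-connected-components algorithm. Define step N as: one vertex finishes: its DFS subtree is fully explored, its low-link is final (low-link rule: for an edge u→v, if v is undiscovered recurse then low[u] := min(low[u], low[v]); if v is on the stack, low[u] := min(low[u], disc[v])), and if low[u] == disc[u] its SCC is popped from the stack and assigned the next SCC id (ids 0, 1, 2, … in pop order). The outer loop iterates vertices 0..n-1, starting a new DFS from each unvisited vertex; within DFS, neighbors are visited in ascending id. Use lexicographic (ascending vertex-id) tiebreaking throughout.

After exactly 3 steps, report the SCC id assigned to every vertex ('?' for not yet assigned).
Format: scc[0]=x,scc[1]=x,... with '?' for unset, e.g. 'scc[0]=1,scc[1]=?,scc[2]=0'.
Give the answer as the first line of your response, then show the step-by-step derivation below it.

scc[0]=?,scc[1]=?,scc[2]=?,scc[3]=?,scc[4]=?,scc[5]=0,scc[6]=?

step 1: low=(low[0]=0,low[1]=1,low[2]=0,low[3]=?,low[4]=?,low[5]=?,low[6]=?); scc=(scc[0]=?,scc[1]=?,scc[2]=?,scc[3]=?,scc[4]=?,scc[5]=?,scc[6]=?)
step 2: low=(low[0]=0,low[1]=0,low[2]=0,low[3]=?,low[4]=?,low[5]=3,low[6]=?); scc=(scc[0]=?,scc[1]=?,scc[2]=?,scc[3]=?,scc[4]=?,scc[5]=0,scc[6]=?)
step 3: low=(low[0]=0,low[1]=0,low[2]=0,low[3]=?,low[4]=?,low[5]=3,low[6]=?); scc=(scc[0]=?,scc[1]=?,scc[2]=?,scc[3]=?,scc[4]=?,scc[5]=0,scc[6]=?)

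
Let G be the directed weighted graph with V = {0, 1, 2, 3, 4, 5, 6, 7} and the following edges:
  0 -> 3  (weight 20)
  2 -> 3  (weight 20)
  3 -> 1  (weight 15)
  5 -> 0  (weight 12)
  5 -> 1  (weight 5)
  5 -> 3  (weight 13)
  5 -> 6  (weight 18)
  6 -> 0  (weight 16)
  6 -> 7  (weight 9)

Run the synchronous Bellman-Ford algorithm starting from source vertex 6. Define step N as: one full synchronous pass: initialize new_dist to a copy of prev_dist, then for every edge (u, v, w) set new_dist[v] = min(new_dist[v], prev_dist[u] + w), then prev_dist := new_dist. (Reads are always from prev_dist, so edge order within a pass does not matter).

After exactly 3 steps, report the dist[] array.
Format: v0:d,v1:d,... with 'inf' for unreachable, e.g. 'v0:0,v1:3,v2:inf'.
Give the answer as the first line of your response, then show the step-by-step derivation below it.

v0:16,v1:51,v2:inf,v3:36,v4:inf,v5:inf,v6:0,v7:9

step 1: dist = v0:16,v1:inf,v2:inf,v3:inf,v4:inf,v5:inf,v6:0,v7:9
step 2: dist = v0:16,v1:inf,v2:inf,v3:36,v4:inf,v5:inf,v6:0,v7:9
step 3: dist = v0:16,v1:51,v2:inf,v3:36,v4:inf,v5:inf,v6:0,v7:9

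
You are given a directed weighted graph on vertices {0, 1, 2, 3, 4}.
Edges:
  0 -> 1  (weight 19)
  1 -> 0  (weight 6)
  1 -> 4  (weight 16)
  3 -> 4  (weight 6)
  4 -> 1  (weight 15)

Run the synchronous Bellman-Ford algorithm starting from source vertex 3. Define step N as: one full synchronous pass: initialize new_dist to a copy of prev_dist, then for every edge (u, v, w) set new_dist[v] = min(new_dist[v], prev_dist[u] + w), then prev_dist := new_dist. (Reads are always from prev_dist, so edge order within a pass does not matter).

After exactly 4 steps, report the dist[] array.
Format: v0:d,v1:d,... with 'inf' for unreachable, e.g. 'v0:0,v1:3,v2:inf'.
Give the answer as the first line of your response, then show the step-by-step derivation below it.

v0:27,v1:21,v2:inf,v3:0,v4:6

step 1: dist = v0:inf,v1:inf,v2:inf,v3:0,v4:6
step 2: dist = v0:inf,v1:21,v2:inf,v3:0,v4:6
step 3: dist = v0:27,v1:21,v2:inf,v3:0,v4:6
step 4: dist = v0:27,v1:21,v2:inf,v3:0,v4:6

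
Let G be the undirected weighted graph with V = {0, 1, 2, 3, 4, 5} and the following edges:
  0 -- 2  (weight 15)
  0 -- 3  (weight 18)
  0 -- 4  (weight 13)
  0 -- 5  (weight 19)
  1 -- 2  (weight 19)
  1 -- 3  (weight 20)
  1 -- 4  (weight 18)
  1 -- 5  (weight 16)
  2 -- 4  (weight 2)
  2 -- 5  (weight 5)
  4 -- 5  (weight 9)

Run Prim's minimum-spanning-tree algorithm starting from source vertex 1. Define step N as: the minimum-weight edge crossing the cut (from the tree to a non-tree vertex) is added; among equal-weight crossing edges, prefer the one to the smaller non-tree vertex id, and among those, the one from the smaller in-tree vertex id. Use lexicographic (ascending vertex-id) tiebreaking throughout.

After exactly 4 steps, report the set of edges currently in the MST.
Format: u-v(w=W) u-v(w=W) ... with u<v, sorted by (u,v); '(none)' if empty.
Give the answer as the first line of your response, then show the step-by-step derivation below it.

0-4(w=13) 1-5(w=16) 2-4(w=2) 2-5(w=5)

step 1: add edge 1-5 (w=16); MST = {1-5(w=16)}
step 2: add edge 2-5 (w=5); MST = {1-5(w=16) 2-5(w=5)}
step 3: add edge 2-4 (w=2); MST = {1-5(w=16) 2-4(w=2) 2-5(w=5)}
step 4: add edge 0-4 (w=13); MST = {0-4(w=13) 1-5(w=16) 2-4(w=2) 2-5(w=5)}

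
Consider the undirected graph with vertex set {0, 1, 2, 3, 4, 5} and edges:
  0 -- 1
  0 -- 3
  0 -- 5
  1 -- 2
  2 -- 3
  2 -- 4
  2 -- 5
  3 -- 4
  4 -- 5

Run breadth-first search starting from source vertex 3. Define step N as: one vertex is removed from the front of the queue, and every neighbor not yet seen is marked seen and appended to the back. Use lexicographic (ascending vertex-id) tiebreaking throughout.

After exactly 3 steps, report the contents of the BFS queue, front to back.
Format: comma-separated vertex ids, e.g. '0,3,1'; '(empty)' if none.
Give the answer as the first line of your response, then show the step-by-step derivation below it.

4,1,5

step 1: dequeue 3; queue=[0,2,4]; order=3
step 2: dequeue 0; queue=[2,4,1,5]; order=3,0
step 3: dequeue 2; queue=[4,1,5]; order=3,0,2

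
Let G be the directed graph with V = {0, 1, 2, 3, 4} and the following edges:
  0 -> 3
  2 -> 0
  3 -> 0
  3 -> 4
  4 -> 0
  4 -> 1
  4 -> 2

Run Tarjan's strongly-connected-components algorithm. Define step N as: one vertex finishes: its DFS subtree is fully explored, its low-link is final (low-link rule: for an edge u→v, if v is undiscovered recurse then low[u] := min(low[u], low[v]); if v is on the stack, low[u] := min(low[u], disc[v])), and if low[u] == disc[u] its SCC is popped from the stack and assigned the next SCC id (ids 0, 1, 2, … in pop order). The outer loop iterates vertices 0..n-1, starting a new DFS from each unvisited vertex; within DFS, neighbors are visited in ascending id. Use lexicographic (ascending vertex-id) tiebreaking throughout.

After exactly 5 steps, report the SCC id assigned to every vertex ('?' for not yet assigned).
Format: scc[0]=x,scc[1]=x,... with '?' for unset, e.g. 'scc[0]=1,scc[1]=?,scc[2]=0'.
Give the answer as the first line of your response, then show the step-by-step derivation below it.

scc[0]=1,scc[1]=0,scc[2]=1,scc[3]=1,scc[4]=1

step 1: low=(low[0]=0,low[1]=3,low[2]=?,low[3]=0,low[4]=0); scc=(scc[0]=?,scc[1]=0,scc[2]=?,scc[3]=?,scc[4]=?)
step 2: low=(low[0]=0,low[1]=3,low[2]=0,low[3]=0,low[4]=0); scc=(scc[0]=?,scc[1]=0,scc[2]=?,scc[3]=?,scc[4]=?)
step 3: low=(low[0]=0,low[1]=3,low[2]=0,low[3]=0,low[4]=0); scc=(scc[0]=?,scc[1]=0,scc[2]=?,scc[3]=?,scc[4]=?)
step 4: low=(low[0]=0,low[1]=3,low[2]=0,low[3]=0,low[4]=0); scc=(scc[0]=?,scc[1]=0,scc[2]=?,scc[3]=?,scc[4]=?)
step 5: low=(low[0]=0,low[1]=3,low[2]=0,low[3]=0,low[4]=0); scc=(scc[0]=1,scc[1]=0,scc[2]=1,scc[3]=1,scc[4]=1)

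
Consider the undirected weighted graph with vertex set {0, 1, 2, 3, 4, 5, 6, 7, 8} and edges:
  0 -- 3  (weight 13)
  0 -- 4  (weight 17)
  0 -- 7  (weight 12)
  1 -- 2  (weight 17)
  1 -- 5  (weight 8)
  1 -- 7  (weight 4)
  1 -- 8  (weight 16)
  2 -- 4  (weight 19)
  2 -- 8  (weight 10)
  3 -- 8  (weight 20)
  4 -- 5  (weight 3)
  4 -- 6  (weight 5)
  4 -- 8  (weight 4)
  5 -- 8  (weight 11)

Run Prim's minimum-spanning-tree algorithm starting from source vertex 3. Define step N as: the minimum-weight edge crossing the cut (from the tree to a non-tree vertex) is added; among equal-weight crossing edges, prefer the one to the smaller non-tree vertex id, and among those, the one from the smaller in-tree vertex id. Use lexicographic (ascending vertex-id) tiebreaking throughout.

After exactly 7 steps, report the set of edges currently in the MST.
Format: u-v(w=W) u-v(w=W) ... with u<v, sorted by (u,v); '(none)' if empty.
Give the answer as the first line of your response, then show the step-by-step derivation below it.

0-3(w=13) 0-7(w=12) 1-5(w=8) 1-7(w=4) 4-5(w=3) 4-6(w=5) 4-8(w=4)

step 1: add edge 0-3 (w=13); MST = {0-3(w=13)}
step 2: add edge 0-7 (w=12); MST = {0-3(w=13) 0-7(w=12)}
step 3: add edge 1-7 (w=4); MST = {0-3(w=13) 0-7(w=12) 1-7(w=4)}
step 4: add edge 1-5 (w=8); MST = {0-3(w=13) 0-7(w=12) 1-5(w=8) 1-7(w=4)}
step 5: add edge 4-5 (w=3); MST = {0-3(w=13) 0-7(w=12) 1-5(w=8) 1-7(w=4) 4-5(w=3)}
step 6: add edge 4-8 (w=4); MST = {0-3(w=13) 0-7(w=12) 1-5(w=8) 1-7(w=4) 4-5(w=3) 4-8(w=4)}
step 7: add edge 4-6 (w=5); MST = {0-3(w=13) 0-7(w=12) 1-5(w=8) 1-7(w=4) 4-5(w=3) 4-6(w=5) 4-8(w=4)}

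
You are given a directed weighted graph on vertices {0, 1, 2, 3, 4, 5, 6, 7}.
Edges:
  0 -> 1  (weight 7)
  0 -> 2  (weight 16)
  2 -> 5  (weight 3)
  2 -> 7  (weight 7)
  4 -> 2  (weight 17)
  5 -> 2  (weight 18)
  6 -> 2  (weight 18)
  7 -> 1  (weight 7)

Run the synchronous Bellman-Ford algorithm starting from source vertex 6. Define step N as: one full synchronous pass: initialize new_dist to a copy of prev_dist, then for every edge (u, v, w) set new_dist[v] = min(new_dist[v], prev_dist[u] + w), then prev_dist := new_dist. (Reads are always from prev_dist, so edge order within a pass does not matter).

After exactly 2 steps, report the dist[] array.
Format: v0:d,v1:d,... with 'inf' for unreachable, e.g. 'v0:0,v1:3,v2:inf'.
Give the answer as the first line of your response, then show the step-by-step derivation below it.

v0:inf,v1:inf,v2:18,v3:inf,v4:inf,v5:21,v6:0,v7:25

step 1: dist = v0:inf,v1:inf,v2:18,v3:inf,v4:inf,v5:inf,v6:0,v7:inf
step 2: dist = v0:inf,v1:inf,v2:18,v3:inf,v4:inf,v5:21,v6:0,v7:25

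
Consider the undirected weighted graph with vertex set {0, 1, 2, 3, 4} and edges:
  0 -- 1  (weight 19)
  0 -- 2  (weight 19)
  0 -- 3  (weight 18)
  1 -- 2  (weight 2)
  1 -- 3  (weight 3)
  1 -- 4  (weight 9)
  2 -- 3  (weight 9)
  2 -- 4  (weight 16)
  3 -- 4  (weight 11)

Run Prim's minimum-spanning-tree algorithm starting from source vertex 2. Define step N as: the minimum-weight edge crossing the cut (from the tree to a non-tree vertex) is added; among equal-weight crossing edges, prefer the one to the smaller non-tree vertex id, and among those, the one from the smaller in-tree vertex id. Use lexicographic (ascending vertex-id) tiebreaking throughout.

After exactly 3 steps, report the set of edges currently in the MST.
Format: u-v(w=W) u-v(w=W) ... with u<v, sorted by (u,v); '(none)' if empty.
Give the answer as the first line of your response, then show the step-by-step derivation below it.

1-2(w=2) 1-3(w=3) 1-4(w=9)

step 1: add edge 1-2 (w=2); MST = {1-2(w=2)}
step 2: add edge 1-3 (w=3); MST = {1-2(w=2) 1-3(w=3)}
step 3: add edge 1-4 (w=9); MST = {1-2(w=2) 1-3(w=3) 1-4(w=9)}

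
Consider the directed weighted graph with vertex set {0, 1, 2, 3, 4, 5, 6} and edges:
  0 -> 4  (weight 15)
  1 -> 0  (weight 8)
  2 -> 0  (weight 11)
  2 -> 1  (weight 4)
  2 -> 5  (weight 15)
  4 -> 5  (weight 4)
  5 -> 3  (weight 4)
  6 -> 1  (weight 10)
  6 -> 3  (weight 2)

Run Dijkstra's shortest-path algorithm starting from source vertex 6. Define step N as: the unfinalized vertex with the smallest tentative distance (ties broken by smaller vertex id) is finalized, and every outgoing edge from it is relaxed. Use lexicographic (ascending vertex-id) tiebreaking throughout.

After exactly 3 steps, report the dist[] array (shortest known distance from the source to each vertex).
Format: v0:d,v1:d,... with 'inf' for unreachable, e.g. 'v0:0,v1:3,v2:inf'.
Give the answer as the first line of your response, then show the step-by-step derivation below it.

v0:18,v1:10,v2:inf,v3:2,v4:inf,v5:inf,v6:0

step 1: dist = v0:inf,v1:10,v2:inf,v3:2,v4:inf,v5:inf,v6:0
step 2: dist = v0:inf,v1:10,v2:inf,v3:2,v4:inf,v5:inf,v6:0
step 3: dist = v0:18,v1:10,v2:inf,v3:2,v4:inf,v5:inf,v6:0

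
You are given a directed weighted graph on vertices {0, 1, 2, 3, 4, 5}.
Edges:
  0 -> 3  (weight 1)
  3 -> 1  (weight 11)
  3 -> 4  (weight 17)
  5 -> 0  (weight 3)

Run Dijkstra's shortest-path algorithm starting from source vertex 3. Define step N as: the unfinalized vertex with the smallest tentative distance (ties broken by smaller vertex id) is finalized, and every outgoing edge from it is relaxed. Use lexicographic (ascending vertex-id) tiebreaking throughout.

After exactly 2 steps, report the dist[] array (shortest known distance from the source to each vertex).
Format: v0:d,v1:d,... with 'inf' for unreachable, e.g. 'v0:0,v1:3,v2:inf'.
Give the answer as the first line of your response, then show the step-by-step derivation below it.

v0:inf,v1:11,v2:inf,v3:0,v4:17,v5:inf

step 1: dist = v0:inf,v1:11,v2:inf,v3:0,v4:17,v5:inf
step 2: dist = v0:inf,v1:11,v2:inf,v3:0,v4:17,v5:inf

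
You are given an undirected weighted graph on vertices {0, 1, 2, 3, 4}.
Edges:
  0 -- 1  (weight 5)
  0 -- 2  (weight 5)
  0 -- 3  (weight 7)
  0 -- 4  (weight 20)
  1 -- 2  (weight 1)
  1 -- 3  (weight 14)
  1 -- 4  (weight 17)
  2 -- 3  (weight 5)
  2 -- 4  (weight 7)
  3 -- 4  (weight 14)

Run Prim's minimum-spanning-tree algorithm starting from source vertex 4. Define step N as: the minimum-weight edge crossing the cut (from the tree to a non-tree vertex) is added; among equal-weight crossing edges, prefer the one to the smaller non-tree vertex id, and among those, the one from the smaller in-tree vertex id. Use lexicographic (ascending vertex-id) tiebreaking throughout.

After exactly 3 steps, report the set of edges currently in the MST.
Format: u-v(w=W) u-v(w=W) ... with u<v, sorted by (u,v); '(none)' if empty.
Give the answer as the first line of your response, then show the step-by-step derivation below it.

0-1(w=5) 1-2(w=1) 2-4(w=7)

step 1: add edge 2-4 (w=7); MST = {2-4(w=7)}
step 2: add edge 1-2 (w=1); MST = {1-2(w=1) 2-4(w=7)}
step 3: add edge 0-1 (w=5); MST = {0-1(w=5) 1-2(w=1) 2-4(w=7)}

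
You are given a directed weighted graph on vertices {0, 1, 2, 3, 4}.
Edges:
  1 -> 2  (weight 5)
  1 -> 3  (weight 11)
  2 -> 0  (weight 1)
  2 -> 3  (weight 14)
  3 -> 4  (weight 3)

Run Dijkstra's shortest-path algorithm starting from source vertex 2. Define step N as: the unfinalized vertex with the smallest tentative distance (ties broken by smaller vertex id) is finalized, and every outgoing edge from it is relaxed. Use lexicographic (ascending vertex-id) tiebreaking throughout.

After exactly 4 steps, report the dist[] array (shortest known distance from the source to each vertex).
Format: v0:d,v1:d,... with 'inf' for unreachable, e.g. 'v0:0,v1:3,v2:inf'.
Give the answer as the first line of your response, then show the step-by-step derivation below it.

v0:1,v1:inf,v2:0,v3:14,v4:17

step 1: dist = v0:1,v1:inf,v2:0,v3:14,v4:inf
step 2: dist = v0:1,v1:inf,v2:0,v3:14,v4:inf
step 3: dist = v0:1,v1:inf,v2:0,v3:14,v4:17
step 4: dist = v0:1,v1:inf,v2:0,v3:14,v4:17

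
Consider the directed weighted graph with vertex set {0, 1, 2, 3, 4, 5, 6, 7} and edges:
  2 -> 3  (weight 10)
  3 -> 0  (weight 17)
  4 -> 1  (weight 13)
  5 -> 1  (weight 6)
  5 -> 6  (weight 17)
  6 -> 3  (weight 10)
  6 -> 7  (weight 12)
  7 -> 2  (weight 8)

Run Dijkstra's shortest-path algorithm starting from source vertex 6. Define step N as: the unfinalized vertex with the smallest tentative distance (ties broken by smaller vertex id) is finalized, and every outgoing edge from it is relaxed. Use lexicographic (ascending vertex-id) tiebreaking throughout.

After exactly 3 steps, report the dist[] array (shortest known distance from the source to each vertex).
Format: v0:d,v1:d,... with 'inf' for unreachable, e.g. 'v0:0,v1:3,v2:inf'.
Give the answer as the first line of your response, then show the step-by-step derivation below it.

v0:27,v1:inf,v2:20,v3:10,v4:inf,v5:inf,v6:0,v7:12

step 1: dist = v0:inf,v1:inf,v2:inf,v3:10,v4:inf,v5:inf,v6:0,v7:12
step 2: dist = v0:27,v1:inf,v2:inf,v3:10,v4:inf,v5:inf,v6:0,v7:12
step 3: dist = v0:27,v1:inf,v2:20,v3:10,v4:inf,v5:inf,v6:0,v7:12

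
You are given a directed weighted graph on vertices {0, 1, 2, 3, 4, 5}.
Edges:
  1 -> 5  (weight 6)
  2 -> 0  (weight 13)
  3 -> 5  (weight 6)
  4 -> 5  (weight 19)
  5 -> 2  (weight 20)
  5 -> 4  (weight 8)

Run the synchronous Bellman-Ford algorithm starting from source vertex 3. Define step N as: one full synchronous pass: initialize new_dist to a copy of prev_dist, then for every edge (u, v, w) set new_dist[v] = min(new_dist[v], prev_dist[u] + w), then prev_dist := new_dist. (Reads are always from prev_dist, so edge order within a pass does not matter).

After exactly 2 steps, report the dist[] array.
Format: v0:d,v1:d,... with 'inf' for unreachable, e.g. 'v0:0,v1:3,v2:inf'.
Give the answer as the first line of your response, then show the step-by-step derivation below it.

v0:inf,v1:inf,v2:26,v3:0,v4:14,v5:6

step 1: dist = v0:inf,v1:inf,v2:inf,v3:0,v4:inf,v5:6
step 2: dist = v0:inf,v1:inf,v2:26,v3:0,v4:14,v5:6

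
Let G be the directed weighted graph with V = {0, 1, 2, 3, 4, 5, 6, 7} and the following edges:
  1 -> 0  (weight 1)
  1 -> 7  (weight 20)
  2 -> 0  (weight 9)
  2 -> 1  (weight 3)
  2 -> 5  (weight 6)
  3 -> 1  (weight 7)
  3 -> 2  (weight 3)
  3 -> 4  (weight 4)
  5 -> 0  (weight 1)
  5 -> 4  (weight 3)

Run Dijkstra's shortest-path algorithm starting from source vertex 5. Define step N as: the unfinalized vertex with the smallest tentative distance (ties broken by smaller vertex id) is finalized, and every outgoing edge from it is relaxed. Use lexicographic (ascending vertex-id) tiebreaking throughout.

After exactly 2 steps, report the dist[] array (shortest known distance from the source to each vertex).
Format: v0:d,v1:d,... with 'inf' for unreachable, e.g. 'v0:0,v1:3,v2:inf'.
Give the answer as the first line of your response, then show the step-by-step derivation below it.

v0:1,v1:inf,v2:inf,v3:inf,v4:3,v5:0,v6:inf,v7:inf

step 1: dist = v0:1,v1:inf,v2:inf,v3:inf,v4:3,v5:0,v6:inf,v7:inf
step 2: dist = v0:1,v1:inf,v2:inf,v3:inf,v4:3,v5:0,v6:inf,v7:inf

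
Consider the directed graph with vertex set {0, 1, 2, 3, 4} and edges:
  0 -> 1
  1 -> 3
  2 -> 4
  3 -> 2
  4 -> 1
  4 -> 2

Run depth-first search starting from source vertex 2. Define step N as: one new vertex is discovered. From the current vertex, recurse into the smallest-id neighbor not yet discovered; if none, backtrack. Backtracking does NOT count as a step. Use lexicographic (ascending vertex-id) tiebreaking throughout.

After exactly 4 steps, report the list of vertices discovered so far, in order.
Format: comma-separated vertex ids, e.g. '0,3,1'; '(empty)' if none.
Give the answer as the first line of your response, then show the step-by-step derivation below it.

2,4,1,3

step 1: discover 2; path=2; order=2
step 2: discover 4; path=2>4; order=2,4
step 3: discover 1; path=2>4>1; order=2,4,1
step 4: discover 3; path=2>4>1>3; order=2,4,1,3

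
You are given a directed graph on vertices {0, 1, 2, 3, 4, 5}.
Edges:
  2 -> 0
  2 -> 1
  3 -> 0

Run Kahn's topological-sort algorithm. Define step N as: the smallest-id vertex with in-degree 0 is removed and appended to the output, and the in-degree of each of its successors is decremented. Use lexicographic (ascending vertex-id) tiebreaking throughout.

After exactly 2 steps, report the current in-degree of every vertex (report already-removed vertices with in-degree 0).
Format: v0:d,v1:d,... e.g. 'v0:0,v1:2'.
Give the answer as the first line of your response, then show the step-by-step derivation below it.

v0:1,v1:0,v2:0,v3:0,v4:0,v5:0

step 1: output 2; order=[2]; indeg=(1,0,0,0,0,0)
step 2: output 1; order=[2,1]; indeg=(1,0,0,0,0,0)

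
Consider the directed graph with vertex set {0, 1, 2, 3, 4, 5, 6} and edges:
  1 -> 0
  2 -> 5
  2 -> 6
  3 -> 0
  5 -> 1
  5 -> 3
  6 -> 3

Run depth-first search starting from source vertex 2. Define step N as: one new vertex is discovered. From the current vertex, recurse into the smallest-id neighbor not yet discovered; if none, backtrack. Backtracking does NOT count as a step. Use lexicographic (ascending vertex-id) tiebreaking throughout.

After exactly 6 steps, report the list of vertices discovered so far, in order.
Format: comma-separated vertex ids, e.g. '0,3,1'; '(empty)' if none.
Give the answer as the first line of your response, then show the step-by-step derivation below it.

2,5,1,0,3,6

step 1: discover 2; path=2; order=2
step 2: discover 5; path=2>5; order=2,5
step 3: discover 1; path=2>5>1; order=2,5,1
step 4: discover 0; path=2>5>1>0; order=2,5,1,0
step 5: discover 3; path=2>5>3; order=2,5,1,0,3
step 6: discover 6; path=2>6; order=2,5,1,0,3,6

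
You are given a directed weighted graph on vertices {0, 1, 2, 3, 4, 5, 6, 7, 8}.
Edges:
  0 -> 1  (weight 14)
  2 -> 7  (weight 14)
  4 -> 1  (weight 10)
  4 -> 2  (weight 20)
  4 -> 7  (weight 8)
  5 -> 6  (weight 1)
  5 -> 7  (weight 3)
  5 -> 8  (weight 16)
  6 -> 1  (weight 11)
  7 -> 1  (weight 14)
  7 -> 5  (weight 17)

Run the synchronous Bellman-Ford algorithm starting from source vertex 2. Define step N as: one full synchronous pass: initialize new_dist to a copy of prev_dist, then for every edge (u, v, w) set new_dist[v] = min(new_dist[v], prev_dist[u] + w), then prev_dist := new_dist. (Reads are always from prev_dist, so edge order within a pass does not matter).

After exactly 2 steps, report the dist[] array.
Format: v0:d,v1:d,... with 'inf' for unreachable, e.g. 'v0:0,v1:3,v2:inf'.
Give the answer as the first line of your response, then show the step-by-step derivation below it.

v0:inf,v1:28,v2:0,v3:inf,v4:inf,v5:31,v6:inf,v7:14,v8:inf

step 1: dist = v0:inf,v1:inf,v2:0,v3:inf,v4:inf,v5:inf,v6:inf,v7:14,v8:inf
step 2: dist = v0:inf,v1:28,v2:0,v3:inf,v4:inf,v5:31,v6:inf,v7:14,v8:inf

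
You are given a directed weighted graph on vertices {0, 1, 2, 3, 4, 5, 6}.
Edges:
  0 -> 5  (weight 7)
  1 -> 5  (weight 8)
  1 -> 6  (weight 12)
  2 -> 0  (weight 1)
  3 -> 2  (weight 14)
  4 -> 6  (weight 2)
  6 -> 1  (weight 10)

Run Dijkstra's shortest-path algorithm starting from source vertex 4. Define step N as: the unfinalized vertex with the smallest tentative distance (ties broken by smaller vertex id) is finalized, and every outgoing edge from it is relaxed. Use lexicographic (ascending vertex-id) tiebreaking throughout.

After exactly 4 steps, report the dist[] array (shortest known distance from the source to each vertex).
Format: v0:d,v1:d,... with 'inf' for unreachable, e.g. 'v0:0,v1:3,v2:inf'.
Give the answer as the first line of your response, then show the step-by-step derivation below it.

v0:inf,v1:12,v2:inf,v3:inf,v4:0,v5:20,v6:2

step 1: dist = v0:inf,v1:inf,v2:inf,v3:inf,v4:0,v5:inf,v6:2
step 2: dist = v0:inf,v1:12,v2:inf,v3:inf,v4:0,v5:inf,v6:2
step 3: dist = v0:inf,v1:12,v2:inf,v3:inf,v4:0,v5:20,v6:2
step 4: dist = v0:inf,v1:12,v2:inf,v3:inf,v4:0,v5:20,v6:2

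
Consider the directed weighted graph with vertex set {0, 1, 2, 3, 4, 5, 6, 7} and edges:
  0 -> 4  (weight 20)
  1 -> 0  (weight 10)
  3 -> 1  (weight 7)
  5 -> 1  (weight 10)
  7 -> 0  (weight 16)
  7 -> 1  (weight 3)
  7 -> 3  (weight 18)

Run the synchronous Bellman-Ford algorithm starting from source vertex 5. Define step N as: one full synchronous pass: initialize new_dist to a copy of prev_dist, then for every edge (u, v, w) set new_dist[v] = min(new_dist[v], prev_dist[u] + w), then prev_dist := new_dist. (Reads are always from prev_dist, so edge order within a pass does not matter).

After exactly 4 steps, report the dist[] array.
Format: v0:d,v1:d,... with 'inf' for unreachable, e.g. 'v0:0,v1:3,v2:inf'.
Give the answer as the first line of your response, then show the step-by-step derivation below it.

v0:20,v1:10,v2:inf,v3:inf,v4:40,v5:0,v6:inf,v7:inf

step 1: dist = v0:inf,v1:10,v2:inf,v3:inf,v4:inf,v5:0,v6:inf,v7:inf
step 2: dist = v0:20,v1:10,v2:inf,v3:inf,v4:inf,v5:0,v6:inf,v7:inf
step 3: dist = v0:20,v1:10,v2:inf,v3:inf,v4:40,v5:0,v6:inf,v7:inf
step 4: dist = v0:20,v1:10,v2:inf,v3:inf,v4:40,v5:0,v6:inf,v7:inf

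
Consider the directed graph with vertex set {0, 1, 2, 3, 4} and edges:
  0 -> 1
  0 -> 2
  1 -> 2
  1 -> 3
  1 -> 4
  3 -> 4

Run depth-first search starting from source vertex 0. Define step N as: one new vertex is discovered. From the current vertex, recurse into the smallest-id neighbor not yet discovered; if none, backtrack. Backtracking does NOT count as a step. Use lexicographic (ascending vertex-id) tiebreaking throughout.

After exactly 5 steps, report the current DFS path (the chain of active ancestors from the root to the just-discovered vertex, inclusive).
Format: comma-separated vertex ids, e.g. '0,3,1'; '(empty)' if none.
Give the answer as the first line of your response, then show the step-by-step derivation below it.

0,1,3,4

step 1: discover 0; path=0; order=0
step 2: discover 1; path=0>1; order=0,1
step 3: discover 2; path=0>1>2; order=0,1,2
step 4: discover 3; path=0>1>3; order=0,1,2,3
step 5: discover 4; path=0>1>3>4; order=0,1,2,3,4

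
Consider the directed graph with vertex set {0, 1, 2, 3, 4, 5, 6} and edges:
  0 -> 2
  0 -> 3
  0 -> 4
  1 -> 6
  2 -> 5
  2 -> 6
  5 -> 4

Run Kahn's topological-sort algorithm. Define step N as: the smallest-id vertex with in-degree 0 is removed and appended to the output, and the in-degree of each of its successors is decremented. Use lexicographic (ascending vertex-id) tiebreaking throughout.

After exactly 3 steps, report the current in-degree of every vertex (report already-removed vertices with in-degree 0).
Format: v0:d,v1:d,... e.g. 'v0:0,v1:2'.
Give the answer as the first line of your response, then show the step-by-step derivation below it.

v0:0,v1:0,v2:0,v3:0,v4:1,v5:0,v6:0

step 1: output 0; order=[0]; indeg=(0,0,0,0,1,1,2)
step 2: output 1; order=[0,1]; indeg=(0,0,0,0,1,1,1)
step 3: output 2; order=[0,1,2]; indeg=(0,0,0,0,1,0,0)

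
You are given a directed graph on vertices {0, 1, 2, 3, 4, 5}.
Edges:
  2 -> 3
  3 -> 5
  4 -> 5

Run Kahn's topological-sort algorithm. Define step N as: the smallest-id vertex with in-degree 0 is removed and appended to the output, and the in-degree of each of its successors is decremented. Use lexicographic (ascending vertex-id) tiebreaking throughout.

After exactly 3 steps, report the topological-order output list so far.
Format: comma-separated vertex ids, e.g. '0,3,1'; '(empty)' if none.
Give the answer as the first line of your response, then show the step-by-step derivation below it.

0,1,2

step 1: output 0; order=[0]; indeg=(0,0,0,1,0,2)
step 2: output 1; order=[0,1]; indeg=(0,0,0,1,0,2)
step 3: output 2; order=[0,1,2]; indeg=(0,0,0,0,0,2)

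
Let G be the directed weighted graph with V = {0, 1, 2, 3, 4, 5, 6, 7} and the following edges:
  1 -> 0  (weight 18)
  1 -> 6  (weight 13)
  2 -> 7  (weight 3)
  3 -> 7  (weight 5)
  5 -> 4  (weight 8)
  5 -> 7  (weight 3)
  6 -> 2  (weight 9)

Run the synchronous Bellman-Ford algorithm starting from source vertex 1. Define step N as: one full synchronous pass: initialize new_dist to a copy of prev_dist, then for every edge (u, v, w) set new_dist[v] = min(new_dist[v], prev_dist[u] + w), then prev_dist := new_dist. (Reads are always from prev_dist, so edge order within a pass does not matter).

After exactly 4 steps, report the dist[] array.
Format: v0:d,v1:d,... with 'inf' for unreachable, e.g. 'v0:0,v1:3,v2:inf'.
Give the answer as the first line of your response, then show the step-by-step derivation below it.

v0:18,v1:0,v2:22,v3:inf,v4:inf,v5:inf,v6:13,v7:25

step 1: dist = v0:18,v1:0,v2:inf,v3:inf,v4:inf,v5:inf,v6:13,v7:inf
step 2: dist = v0:18,v1:0,v2:22,v3:inf,v4:inf,v5:inf,v6:13,v7:inf
step 3: dist = v0:18,v1:0,v2:22,v3:inf,v4:inf,v5:inf,v6:13,v7:25
step 4: dist = v0:18,v1:0,v2:22,v3:inf,v4:inf,v5:inf,v6:13,v7:25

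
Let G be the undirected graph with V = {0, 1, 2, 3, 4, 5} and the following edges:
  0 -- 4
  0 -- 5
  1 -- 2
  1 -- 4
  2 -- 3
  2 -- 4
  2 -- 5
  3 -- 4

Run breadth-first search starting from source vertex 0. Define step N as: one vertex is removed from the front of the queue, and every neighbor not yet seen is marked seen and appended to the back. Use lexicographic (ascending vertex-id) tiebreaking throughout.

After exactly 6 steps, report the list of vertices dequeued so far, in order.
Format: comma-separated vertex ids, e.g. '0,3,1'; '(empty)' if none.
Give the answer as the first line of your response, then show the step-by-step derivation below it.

0,4,5,1,2,3

step 1: dequeue 0; queue=[4,5]; order=0
step 2: dequeue 4; queue=[5,1,2,3]; order=0,4
step 3: dequeue 5; queue=[1,2,3]; order=0,4,5
step 4: dequeue 1; queue=[2,3]; order=0,4,5,1
step 5: dequeue 2; queue=[3]; order=0,4,5,1,2
step 6: dequeue 3; queue=[(empty)]; order=0,4,5,1,2,3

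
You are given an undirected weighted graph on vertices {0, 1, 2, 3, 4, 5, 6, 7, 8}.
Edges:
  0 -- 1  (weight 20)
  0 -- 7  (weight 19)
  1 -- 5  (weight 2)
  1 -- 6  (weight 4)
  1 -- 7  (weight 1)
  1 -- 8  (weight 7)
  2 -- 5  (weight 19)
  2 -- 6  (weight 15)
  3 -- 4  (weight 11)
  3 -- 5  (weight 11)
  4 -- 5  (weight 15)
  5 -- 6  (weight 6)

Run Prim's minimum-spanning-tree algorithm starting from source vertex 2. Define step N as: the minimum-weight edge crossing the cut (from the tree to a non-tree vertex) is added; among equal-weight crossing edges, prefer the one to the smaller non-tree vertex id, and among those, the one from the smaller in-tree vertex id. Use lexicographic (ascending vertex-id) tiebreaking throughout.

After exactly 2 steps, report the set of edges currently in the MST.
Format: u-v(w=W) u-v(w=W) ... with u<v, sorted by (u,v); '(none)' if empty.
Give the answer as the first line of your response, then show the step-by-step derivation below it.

1-6(w=4) 2-6(w=15)

step 1: add edge 2-6 (w=15); MST = {2-6(w=15)}
step 2: add edge 1-6 (w=4); MST = {1-6(w=4) 2-6(w=15)}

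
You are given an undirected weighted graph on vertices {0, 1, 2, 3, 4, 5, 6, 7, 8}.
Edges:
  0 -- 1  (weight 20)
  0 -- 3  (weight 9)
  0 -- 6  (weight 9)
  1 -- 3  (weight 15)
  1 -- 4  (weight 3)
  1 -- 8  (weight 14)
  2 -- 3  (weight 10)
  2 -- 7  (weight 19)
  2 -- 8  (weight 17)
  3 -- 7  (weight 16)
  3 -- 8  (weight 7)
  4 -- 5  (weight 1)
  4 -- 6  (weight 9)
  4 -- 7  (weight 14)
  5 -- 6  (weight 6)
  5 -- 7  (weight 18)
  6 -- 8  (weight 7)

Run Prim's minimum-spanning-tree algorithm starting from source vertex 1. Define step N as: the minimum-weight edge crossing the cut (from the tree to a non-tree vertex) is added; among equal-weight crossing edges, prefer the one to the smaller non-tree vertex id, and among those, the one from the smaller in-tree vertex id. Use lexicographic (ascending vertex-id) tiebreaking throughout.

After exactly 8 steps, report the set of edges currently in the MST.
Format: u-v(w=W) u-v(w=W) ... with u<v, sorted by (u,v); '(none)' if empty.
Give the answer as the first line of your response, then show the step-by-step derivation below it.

0-3(w=9) 1-4(w=3) 2-3(w=10) 3-8(w=7) 4-5(w=1) 4-7(w=14) 5-6(w=6) 6-8(w=7)

step 1: add edge 1-4 (w=3); MST = {1-4(w=3)}
step 2: add edge 4-5 (w=1); MST = {1-4(w=3) 4-5(w=1)}
step 3: add edge 5-6 (w=6); MST = {1-4(w=3) 4-5(w=1) 5-6(w=6)}
step 4: add edge 6-8 (w=7); MST = {1-4(w=3) 4-5(w=1) 5-6(w=6) 6-8(w=7)}
step 5: add edge 3-8 (w=7); MST = {1-4(w=3) 3-8(w=7) 4-5(w=1) 5-6(w=6) 6-8(w=7)}
step 6: add edge 0-3 (w=9); MST = {0-3(w=9) 1-4(w=3) 3-8(w=7) 4-5(w=1) 5-6(w=6) 6-8(w=7)}
step 7: add edge 2-3 (w=10); MST = {0-3(w=9) 1-4(w=3) 2-3(w=10) 3-8(w=7) 4-5(w=1) 5-6(w=6) 6-8(w=7)}
step 8: add edge 4-7 (w=14); MST = {0-3(w=9) 1-4(w=3) 2-3(w=10) 3-8(w=7) 4-5(w=1) 4-7(w=14) 5-6(w=6) 6-8(w=7)}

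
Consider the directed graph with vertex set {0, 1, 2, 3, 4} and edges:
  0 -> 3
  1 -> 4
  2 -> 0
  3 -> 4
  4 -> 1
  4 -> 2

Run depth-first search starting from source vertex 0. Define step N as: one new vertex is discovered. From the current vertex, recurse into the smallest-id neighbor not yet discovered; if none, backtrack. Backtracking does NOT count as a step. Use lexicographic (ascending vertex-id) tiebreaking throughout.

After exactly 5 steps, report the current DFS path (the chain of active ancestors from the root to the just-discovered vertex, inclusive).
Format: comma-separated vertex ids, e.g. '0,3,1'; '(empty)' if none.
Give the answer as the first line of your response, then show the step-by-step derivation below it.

0,3,4,2

step 1: discover 0; path=0; order=0
step 2: discover 3; path=0>3; order=0,3
step 3: discover 4; path=0>3>4; order=0,3,4
step 4: discover 1; path=0>3>4>1; order=0,3,4,1
step 5: discover 2; path=0>3>4>2; order=0,3,4,1,2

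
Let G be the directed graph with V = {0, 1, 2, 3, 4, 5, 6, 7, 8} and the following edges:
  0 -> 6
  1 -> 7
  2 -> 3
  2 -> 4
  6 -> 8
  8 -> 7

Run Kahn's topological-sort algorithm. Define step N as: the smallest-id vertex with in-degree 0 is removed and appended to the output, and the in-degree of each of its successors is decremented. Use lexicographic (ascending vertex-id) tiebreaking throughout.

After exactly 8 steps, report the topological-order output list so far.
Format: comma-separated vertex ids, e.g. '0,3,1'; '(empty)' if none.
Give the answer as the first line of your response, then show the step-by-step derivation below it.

0,1,2,3,4,5,6,8

step 1: output 0; order=[0]; indeg=(0,0,0,1,1,0,0,2,1)
step 2: output 1; order=[0,1]; indeg=(0,0,0,1,1,0,0,1,1)
step 3: output 2; order=[0,1,2]; indeg=(0,0,0,0,0,0,0,1,1)
step 4: output 3; order=[0,1,2,3]; indeg=(0,0,0,0,0,0,0,1,1)
step 5: output 4; order=[0,1,2,3,4]; indeg=(0,0,0,0,0,0,0,1,1)
step 6: output 5; order=[0,1,2,3,4,5]; indeg=(0,0,0,0,0,0,0,1,1)
step 7: output 6; order=[0,1,2,3,4,5,6]; indeg=(0,0,0,0,0,0,0,1,0)
step 8: output 8; order=[0,1,2,3,4,5,6,8]; indeg=(0,0,0,0,0,0,0,0,0)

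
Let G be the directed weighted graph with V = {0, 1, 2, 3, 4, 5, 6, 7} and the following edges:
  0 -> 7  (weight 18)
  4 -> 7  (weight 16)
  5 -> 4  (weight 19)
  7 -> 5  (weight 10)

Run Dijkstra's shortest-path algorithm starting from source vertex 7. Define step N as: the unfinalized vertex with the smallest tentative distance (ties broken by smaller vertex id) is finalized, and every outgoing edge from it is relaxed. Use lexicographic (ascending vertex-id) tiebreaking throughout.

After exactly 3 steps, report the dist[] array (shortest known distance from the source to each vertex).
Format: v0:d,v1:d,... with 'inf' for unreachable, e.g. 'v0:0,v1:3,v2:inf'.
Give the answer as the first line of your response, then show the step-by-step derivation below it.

v0:inf,v1:inf,v2:inf,v3:inf,v4:29,v5:10,v6:inf,v7:0

step 1: dist = v0:inf,v1:inf,v2:inf,v3:inf,v4:inf,v5:10,v6:inf,v7:0
step 2: dist = v0:inf,v1:inf,v2:inf,v3:inf,v4:29,v5:10,v6:inf,v7:0
step 3: dist = v0:inf,v1:inf,v2:inf,v3:inf,v4:29,v5:10,v6:inf,v7:0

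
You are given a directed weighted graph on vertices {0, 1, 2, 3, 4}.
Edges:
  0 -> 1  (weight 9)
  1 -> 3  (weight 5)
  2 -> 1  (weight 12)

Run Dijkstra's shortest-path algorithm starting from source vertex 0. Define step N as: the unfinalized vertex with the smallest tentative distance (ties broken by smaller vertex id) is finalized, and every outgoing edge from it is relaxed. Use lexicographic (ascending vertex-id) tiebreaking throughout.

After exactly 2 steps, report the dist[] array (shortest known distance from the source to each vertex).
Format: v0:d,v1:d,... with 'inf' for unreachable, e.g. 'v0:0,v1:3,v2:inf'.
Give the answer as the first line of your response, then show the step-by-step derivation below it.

v0:0,v1:9,v2:inf,v3:14,v4:inf

step 1: dist = v0:0,v1:9,v2:inf,v3:inf,v4:inf
step 2: dist = v0:0,v1:9,v2:inf,v3:14,v4:inf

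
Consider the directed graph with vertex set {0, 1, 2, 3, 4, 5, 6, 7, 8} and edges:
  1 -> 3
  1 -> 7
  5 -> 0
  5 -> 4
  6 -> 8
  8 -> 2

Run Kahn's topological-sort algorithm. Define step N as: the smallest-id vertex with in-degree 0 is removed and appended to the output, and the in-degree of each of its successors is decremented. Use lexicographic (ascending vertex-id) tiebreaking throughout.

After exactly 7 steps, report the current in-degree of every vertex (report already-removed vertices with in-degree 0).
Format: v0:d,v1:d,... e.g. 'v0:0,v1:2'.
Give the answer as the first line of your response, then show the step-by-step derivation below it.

v0:0,v1:0,v2:1,v3:0,v4:0,v5:0,v6:0,v7:0,v8:0

step 1: output 1; order=[1]; indeg=(1,0,1,0,1,0,0,0,1)
step 2: output 3; order=[1,3]; indeg=(1,0,1,0,1,0,0,0,1)
step 3: output 5; order=[1,3,5]; indeg=(0,0,1,0,0,0,0,0,1)
step 4: output 0; order=[1,3,5,0]; indeg=(0,0,1,0,0,0,0,0,1)
step 5: output 4; order=[1,3,5,0,4]; indeg=(0,0,1,0,0,0,0,0,1)
step 6: output 6; order=[1,3,5,0,4,6]; indeg=(0,0,1,0,0,0,0,0,0)
step 7: output 7; order=[1,3,5,0,4,6,7]; indeg=(0,0,1,0,0,0,0,0,0)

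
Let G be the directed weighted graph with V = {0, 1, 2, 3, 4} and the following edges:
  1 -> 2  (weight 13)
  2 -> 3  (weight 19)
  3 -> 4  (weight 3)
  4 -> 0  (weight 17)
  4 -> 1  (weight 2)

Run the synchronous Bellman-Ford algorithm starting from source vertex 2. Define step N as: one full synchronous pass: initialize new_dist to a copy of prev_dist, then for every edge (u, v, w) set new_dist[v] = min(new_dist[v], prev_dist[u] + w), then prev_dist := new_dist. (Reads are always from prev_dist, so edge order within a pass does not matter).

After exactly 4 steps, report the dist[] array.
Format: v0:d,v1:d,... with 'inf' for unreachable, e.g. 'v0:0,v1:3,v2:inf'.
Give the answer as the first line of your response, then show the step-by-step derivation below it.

v0:39,v1:24,v2:0,v3:19,v4:22

step 1: dist = v0:inf,v1:inf,v2:0,v3:19,v4:inf
step 2: dist = v0:inf,v1:inf,v2:0,v3:19,v4:22
step 3: dist = v0:39,v1:24,v2:0,v3:19,v4:22
step 4: dist = v0:39,v1:24,v2:0,v3:19,v4:22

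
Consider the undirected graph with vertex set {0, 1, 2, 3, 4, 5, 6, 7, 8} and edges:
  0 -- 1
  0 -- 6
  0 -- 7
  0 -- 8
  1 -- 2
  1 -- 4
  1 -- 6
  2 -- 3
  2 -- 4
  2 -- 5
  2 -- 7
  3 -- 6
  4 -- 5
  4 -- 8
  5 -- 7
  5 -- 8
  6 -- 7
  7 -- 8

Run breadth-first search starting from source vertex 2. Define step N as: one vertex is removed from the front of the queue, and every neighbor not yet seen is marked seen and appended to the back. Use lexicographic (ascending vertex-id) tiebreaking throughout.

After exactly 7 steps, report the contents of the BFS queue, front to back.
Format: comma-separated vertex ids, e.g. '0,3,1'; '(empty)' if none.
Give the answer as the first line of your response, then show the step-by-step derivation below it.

6,8

step 1: dequeue 2; queue=[1,3,4,5,7]; order=2
step 2: dequeue 1; queue=[3,4,5,7,0,6]; order=2,1
step 3: dequeue 3; queue=[4,5,7,0,6]; order=2,1,3
step 4: dequeue 4; queue=[5,7,0,6,8]; order=2,1,3,4
step 5: dequeue 5; queue=[7,0,6,8]; order=2,1,3,4,5
step 6: dequeue 7; queue=[0,6,8]; order=2,1,3,4,5,7
step 7: dequeue 0; queue=[6,8]; order=2,1,3,4,5,7,0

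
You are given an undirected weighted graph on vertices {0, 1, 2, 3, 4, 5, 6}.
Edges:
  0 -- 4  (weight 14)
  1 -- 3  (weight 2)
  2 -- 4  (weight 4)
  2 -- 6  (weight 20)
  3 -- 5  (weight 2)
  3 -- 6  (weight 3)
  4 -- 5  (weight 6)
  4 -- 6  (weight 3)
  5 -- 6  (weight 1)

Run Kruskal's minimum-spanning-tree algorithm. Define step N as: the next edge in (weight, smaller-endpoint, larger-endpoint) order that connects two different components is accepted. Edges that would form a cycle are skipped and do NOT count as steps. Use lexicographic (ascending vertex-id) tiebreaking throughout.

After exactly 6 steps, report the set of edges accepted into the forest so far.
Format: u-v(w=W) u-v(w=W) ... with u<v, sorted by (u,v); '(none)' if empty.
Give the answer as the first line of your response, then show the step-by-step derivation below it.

0-4(w=14) 1-3(w=2) 2-4(w=4) 3-5(w=2) 4-6(w=3) 5-6(w=1)

step 1: add edge 5-6 (w=1); MST = {5-6(w=1)}
step 2: add edge 1-3 (w=2); MST = {1-3(w=2) 5-6(w=1)}
step 3: add edge 3-5 (w=2); MST = {1-3(w=2) 3-5(w=2) 5-6(w=1)}
step 4: add edge 4-6 (w=3); MST = {1-3(w=2) 3-5(w=2) 4-6(w=3) 5-6(w=1)}
step 5: add edge 2-4 (w=4); MST = {1-3(w=2) 2-4(w=4) 3-5(w=2) 4-6(w=3) 5-6(w=1)}
step 6: add edge 0-4 (w=14); MST = {0-4(w=14) 1-3(w=2) 2-4(w=4) 3-5(w=2) 4-6(w=3) 5-6(w=1)}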